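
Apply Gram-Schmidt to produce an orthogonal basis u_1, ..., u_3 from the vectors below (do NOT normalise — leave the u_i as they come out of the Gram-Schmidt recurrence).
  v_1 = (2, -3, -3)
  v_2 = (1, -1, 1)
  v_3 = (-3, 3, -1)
Orthogonal basis:
  u_1 = (2, -3, -3)
  u_2 = (9/11, -8/11, 14/11)
  u_3 = (-6/31, -5/31, 1/31)

Apply the Gram-Schmidt recurrence
  u_1 = v_1
  u_i = v_i − Σ_{j<i} ((v_i · u_j) / (u_j · u_j)) · u_j.

Step by step this gives:
  u_1 = (2, -3, -3)
  u_2 = (9/11, -8/11, 14/11)
  u_3 = (-6/31, -5/31, 1/31)

Orthogonality check:
  u_2 · u_1 = 0 (should be 0)
  u_3 · u_1 = 0 (should be 0)
  u_3 · u_2 = 0 (should be 0)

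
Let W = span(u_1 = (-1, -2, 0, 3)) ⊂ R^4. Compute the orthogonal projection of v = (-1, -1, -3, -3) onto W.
proj_W(v) = (3/7, 6/7, 0, -9/7)

Set up U = [u_1 | ... | u_1] ∈ R^(4×1). The projector onto W = col(U) is P = U (U^T U)^(-1) U^T.
Compute U^T U =
  [14],
and U^T v = (-6).
Solve U^T U · c = U^T v for the coefficients: c = (-3/7). The projection is proj_W(v) = U c.
Check: (v - proj_W(v)) · u_1 = 0  (should be 0).
Result: proj_W(v) = (3/7, 6/7, 0, -9/7).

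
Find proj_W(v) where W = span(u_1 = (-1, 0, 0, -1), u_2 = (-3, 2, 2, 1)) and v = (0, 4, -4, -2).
proj_W(v) = (-1/2, -1/2, -1/2, -3/2)

Set up U = [u_1 | ... | u_2] ∈ R^(4×2). The projector onto W = col(U) is P = U (U^T U)^(-1) U^T.
Compute U^T U =
  [2, 2]
  [2, 18],
and U^T v = (2, -2).
Solve U^T U · c = U^T v for the coefficients: c = (5/4, -1/4). The projection is proj_W(v) = U c.
Check: (v - proj_W(v)) · u_1 = 0  (should be 0).
Check: (v - proj_W(v)) · u_2 = 0  (should be 0).
Result: proj_W(v) = (-1/2, -1/2, -1/2, -3/2).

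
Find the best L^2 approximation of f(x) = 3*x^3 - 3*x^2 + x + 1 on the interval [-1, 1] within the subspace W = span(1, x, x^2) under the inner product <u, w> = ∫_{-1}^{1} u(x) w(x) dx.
g(x) = -3*x^2 + 14*x/5 + 1

The best approximation g ∈ W is the orthogonal projection of f onto W. Writing g = a_0 + a_1 x + a_2 x^2, the coefficients solve the normal equations G · a = b where
  G_{ij} = <φ_i, φ_j> and b_i = <f, φ_i>, with φ_0 = 1, φ_1 = x, φ_2 = x^2.
G =
  [2, 0, 2/3]
  [0, 2/3, 0]
  [2/3, 0, 2/5],
b = (0, 28/15, -8/15).
Solving gives a_0 = 1, a_1 = 14/5, a_2 = -3, so
  g(x) = -3*x^2 + 14*x/5 + 1.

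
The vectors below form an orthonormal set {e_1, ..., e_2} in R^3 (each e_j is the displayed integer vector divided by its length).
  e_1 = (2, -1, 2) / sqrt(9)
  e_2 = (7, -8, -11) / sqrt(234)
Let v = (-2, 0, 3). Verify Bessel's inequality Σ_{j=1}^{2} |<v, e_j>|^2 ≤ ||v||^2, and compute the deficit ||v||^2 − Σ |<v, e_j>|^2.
Σ |<v, e_j>|^2 = 257/26; ||v||^2 = 13; deficit = 81/26

Write each e_j = u_j / sqrt(<u_j, u_j>) where u_j is the displayed integer vector. Then <v, e_j> = <v, u_j> / sqrt(<u_j, u_j>), so |<v, e_j>|^2 = <v, u_j>^2 / <u_j, u_j>.
Coefficients: <v, e_1> = 2/sqrt(9), <v, e_2> = -47/sqrt(234).
Square and sum: Σ |<v, e_j>|^2 = 257/26.
Compute ||v||^2 = v·v = 13.
Deficit = 13 − 257/26 = 81/26 ≥ 0, confirming Bessel's inequality. (The deficit equals ||v − Σ <v,e_j> e_j||^2, the squared distance from v to span{e_j}.)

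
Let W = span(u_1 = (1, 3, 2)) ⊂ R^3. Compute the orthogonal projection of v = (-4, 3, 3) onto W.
proj_W(v) = (11/14, 33/14, 11/7)

Set up U = [u_1 | ... | u_1] ∈ R^(3×1). The projector onto W = col(U) is P = U (U^T U)^(-1) U^T.
Compute U^T U =
  [14],
and U^T v = (11).
Solve U^T U · c = U^T v for the coefficients: c = (11/14). The projection is proj_W(v) = U c.
Check: (v - proj_W(v)) · u_1 = 0  (should be 0).
Result: proj_W(v) = (11/14, 33/14, 11/7).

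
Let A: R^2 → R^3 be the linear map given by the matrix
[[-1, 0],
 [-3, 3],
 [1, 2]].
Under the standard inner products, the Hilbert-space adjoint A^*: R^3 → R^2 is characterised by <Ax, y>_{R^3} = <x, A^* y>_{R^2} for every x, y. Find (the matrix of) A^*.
A^* = A^T =
[[-1, -3, 1],
 [0, 3, 2]]

For real matrices with standard dot products, the defining identity <Ax, y> = <x, A^* y> gives (Ax)^T y = x^T (A^*) y, i.e. x^T A^T y = x^T (A^*) y. Since this holds for all x, y, we must have A^* = A^T. Therefore
A^* =
[[-1, -3, 1],
 [0, 3, 2]].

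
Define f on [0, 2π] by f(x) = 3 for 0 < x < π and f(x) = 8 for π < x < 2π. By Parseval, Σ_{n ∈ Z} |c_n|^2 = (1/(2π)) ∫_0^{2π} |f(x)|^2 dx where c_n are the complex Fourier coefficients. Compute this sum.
Σ |c_n|^2 = 73/2

Parseval equates the L^2 energy of f (normalised by 1/(2π)) with the ℓ^2 sum of its Fourier coefficients: (1/(2π)) ∫_0^{2π} |f|^2 = Σ |c_n|^2.
Compute the left side: (1/(2π)) [∫_0^π 3^2 dx + ∫_π^{2π} 8^2 dx] = (1/(2π)) · (9π + 64π) = (9 + 64)/2 = 73/2.
So Σ_{n ∈ Z} |c_n|^2 = 73/2.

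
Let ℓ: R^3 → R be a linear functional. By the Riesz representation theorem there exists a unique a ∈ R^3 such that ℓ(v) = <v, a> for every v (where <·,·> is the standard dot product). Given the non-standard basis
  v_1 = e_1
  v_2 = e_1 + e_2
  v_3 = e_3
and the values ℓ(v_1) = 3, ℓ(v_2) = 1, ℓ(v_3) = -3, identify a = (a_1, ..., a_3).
a = (3, -2, -3)

Write a = (a_1, ..., a_3) in the standard basis. For each basis vector v_i, ℓ(v_i) = <v_i, a> is a linear equation in the a_j's. Collect the n equations into a matrix system V a = ℓ, where row i of V is v_i (expressed in the standard basis). Since V is invertible (lower-triangular with 1s on the diagonal, up to permutation), solve by back-substitution:
  V =
[[1, 0, 0],
 [1, 1, 0],
 [0, 0, 1]]
  V a = (3, 1, -3)
Solving gives a = (3, -2, -3).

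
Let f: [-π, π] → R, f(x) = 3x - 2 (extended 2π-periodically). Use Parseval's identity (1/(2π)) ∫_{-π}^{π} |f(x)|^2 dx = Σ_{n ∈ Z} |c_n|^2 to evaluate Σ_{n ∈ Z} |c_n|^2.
Σ |c_n|^2 = 3π^2 + 4

Expand and integrate term by term over [-π, π]:
  ∫ (3x)^2 dx = 9·(2π^3/3); ∫ 2·3·(-2)·x dx = 0 (odd integrand); ∫ (-2)^2 dx = 4·2π.
So (1/(2π)) ∫_{-π}^{π} (3x - 2)^2 dx = 9π^2/3 + 4 = 3π^2 + 4.
Parseval ⇒ Σ |c_n|^2 = 3π^2 + 4.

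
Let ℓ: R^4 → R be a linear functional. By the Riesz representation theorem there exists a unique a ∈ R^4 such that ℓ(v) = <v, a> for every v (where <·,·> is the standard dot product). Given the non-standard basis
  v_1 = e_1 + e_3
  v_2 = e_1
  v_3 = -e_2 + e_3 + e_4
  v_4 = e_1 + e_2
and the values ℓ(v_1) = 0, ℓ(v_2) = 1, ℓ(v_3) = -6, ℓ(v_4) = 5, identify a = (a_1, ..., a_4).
a = (1, 4, -1, -1)

Write a = (a_1, ..., a_4) in the standard basis. For each basis vector v_i, ℓ(v_i) = <v_i, a> is a linear equation in the a_j's. Collect the n equations into a matrix system V a = ℓ, where row i of V is v_i (expressed in the standard basis). Since V is invertible (lower-triangular with 1s on the diagonal, up to permutation), solve by back-substitution:
  V =
[[1, 0, 1, 0],
 [1, 0, 0, 0],
 [0, -1, 1, 1],
 [1, 1, 0, 0]]
  V a = (0, 1, -6, 5)
Solving gives a = (1, 4, -1, -1).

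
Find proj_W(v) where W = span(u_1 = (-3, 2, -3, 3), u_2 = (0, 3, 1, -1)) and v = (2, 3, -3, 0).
proj_W(v) = (-27/31, 756/341, -111/341, 111/341)

Set up U = [u_1 | ... | u_2] ∈ R^(4×2). The projector onto W = col(U) is P = U (U^T U)^(-1) U^T.
Compute U^T U =
  [31, 0]
  [0, 11],
and U^T v = (9, 6).
Solve U^T U · c = U^T v for the coefficients: c = (9/31, 6/11). The projection is proj_W(v) = U c.
Check: (v - proj_W(v)) · u_1 = 0  (should be 0).
Check: (v - proj_W(v)) · u_2 = 0  (should be 0).
Result: proj_W(v) = (-27/31, 756/341, -111/341, 111/341).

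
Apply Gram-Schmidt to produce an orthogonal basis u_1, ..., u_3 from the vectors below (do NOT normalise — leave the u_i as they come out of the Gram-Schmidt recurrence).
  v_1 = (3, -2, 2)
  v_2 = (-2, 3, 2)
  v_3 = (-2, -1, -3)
Orthogonal basis:
  u_1 = (3, -2, 2)
  u_2 = (-10/17, 35/17, 50/17)
  u_3 = (-2/3, -2/3, 1/3)

Apply the Gram-Schmidt recurrence
  u_1 = v_1
  u_i = v_i − Σ_{j<i} ((v_i · u_j) / (u_j · u_j)) · u_j.

Step by step this gives:
  u_1 = (3, -2, 2)
  u_2 = (-10/17, 35/17, 50/17)
  u_3 = (-2/3, -2/3, 1/3)

Orthogonality check:
  u_2 · u_1 = 0 (should be 0)
  u_3 · u_1 = 0 (should be 0)
  u_3 · u_2 = 0 (should be 0)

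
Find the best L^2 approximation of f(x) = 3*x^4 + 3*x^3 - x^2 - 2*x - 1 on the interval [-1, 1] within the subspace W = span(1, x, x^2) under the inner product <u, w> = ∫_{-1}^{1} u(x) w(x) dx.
g(x) = 11*x^2/7 - x/5 - 44/35

The best approximation g ∈ W is the orthogonal projection of f onto W. Writing g = a_0 + a_1 x + a_2 x^2, the coefficients solve the normal equations G · a = b where
  G_{ij} = <φ_i, φ_j> and b_i = <f, φ_i>, with φ_0 = 1, φ_1 = x, φ_2 = x^2.
G =
  [2, 0, 2/3]
  [0, 2/3, 0]
  [2/3, 0, 2/5],
b = (-22/15, -2/15, -22/105).
Solving gives a_0 = -44/35, a_1 = -1/5, a_2 = 11/7, so
  g(x) = 11*x^2/7 - x/5 - 44/35.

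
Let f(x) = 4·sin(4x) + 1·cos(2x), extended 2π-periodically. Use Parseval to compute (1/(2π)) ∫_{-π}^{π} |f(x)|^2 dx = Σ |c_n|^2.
Σ |c_n|^2 = 17/2

Expand |f|^2 and use orthogonality of {sin(nx), cos(mx)} on [-π, π]:
  ∫_{-π}^{π} sin(nx)^2 dx = π, ∫ cos(mx)^2 dx = π, and cross terms integrate to 0.
So ∫_{-π}^{π} f(x)^2 dx = 4^2 · π + 1^2 · π = (16 + 1)π.
Divide by 2π: (16 + 1)/2 = 17/2.
By Parseval, this equals Σ |c_n|^2.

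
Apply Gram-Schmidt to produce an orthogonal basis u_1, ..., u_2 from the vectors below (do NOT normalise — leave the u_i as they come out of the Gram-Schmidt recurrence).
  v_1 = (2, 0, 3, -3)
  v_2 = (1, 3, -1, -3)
Orthogonal basis:
  u_1 = (2, 0, 3, -3)
  u_2 = (3/11, 3, -23/11, -21/11)

Apply the Gram-Schmidt recurrence
  u_1 = v_1
  u_i = v_i − Σ_{j<i} ((v_i · u_j) / (u_j · u_j)) · u_j.

Step by step this gives:
  u_1 = (2, 0, 3, -3)
  u_2 = (3/11, 3, -23/11, -21/11)

Orthogonality check:
  u_2 · u_1 = 0 (should be 0)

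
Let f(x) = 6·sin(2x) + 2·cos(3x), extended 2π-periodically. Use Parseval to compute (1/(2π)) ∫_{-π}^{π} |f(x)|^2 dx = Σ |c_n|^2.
Σ |c_n|^2 = 20

Expand |f|^2 and use orthogonality of {sin(nx), cos(mx)} on [-π, π]:
  ∫_{-π}^{π} sin(nx)^2 dx = π, ∫ cos(mx)^2 dx = π, and cross terms integrate to 0.
So ∫_{-π}^{π} f(x)^2 dx = 6^2 · π + 2^2 · π = (36 + 4)π.
Divide by 2π: (36 + 4)/2 = 20.
By Parseval, this equals Σ |c_n|^2.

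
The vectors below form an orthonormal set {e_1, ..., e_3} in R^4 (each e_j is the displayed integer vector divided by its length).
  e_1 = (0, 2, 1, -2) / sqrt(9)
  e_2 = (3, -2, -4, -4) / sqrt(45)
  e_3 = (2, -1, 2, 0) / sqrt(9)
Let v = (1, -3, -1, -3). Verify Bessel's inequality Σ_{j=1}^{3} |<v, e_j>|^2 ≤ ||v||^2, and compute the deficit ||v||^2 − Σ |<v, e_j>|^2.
Σ |<v, e_j>|^2 = 15; ||v||^2 = 20; deficit = 5

Write each e_j = u_j / sqrt(<u_j, u_j>) where u_j is the displayed integer vector. Then <v, e_j> = <v, u_j> / sqrt(<u_j, u_j>), so |<v, e_j>|^2 = <v, u_j>^2 / <u_j, u_j>.
Coefficients: <v, e_1> = -1/sqrt(9), <v, e_2> = 25/sqrt(45), <v, e_3> = 3/sqrt(9).
Square and sum: Σ |<v, e_j>|^2 = 15.
Compute ||v||^2 = v·v = 20.
Deficit = 20 − 15 = 5 ≥ 0, confirming Bessel's inequality. (The deficit equals ||v − Σ <v,e_j> e_j||^2, the squared distance from v to span{e_j}.)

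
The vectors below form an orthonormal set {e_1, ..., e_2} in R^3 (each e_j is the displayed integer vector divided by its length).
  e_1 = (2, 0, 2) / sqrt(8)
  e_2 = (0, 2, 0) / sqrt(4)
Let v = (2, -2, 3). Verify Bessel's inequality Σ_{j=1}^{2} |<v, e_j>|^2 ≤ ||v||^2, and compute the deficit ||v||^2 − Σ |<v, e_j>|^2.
Σ |<v, e_j>|^2 = 33/2; ||v||^2 = 17; deficit = 1/2

Write each e_j = u_j / sqrt(<u_j, u_j>) where u_j is the displayed integer vector. Then <v, e_j> = <v, u_j> / sqrt(<u_j, u_j>), so |<v, e_j>|^2 = <v, u_j>^2 / <u_j, u_j>.
Coefficients: <v, e_1> = 10/sqrt(8), <v, e_2> = -4/sqrt(4).
Square and sum: Σ |<v, e_j>|^2 = 33/2.
Compute ||v||^2 = v·v = 17.
Deficit = 17 − 33/2 = 1/2 ≥ 0, confirming Bessel's inequality. (The deficit equals ||v − Σ <v,e_j> e_j||^2, the squared distance from v to span{e_j}.)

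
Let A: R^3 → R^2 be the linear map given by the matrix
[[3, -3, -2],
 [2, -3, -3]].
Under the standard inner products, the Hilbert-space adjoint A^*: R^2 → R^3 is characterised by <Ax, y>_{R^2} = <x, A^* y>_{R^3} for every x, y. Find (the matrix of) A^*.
A^* = A^T =
[[3, 2],
 [-3, -3],
 [-2, -3]]

For real matrices with standard dot products, the defining identity <Ax, y> = <x, A^* y> gives (Ax)^T y = x^T (A^*) y, i.e. x^T A^T y = x^T (A^*) y. Since this holds for all x, y, we must have A^* = A^T. Therefore
A^* =
[[3, 2],
 [-3, -3],
 [-2, -3]].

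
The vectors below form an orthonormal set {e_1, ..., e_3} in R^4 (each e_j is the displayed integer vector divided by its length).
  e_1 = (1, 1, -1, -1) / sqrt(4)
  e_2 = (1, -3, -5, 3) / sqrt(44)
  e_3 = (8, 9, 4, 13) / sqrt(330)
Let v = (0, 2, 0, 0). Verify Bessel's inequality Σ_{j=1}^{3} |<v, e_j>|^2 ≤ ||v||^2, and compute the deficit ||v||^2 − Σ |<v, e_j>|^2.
Σ |<v, e_j>|^2 = 14/5; ||v||^2 = 4; deficit = 6/5

Write each e_j = u_j / sqrt(<u_j, u_j>) where u_j is the displayed integer vector. Then <v, e_j> = <v, u_j> / sqrt(<u_j, u_j>), so |<v, e_j>|^2 = <v, u_j>^2 / <u_j, u_j>.
Coefficients: <v, e_1> = 2/sqrt(4), <v, e_2> = -6/sqrt(44), <v, e_3> = 18/sqrt(330).
Square and sum: Σ |<v, e_j>|^2 = 14/5.
Compute ||v||^2 = v·v = 4.
Deficit = 4 − 14/5 = 6/5 ≥ 0, confirming Bessel's inequality. (The deficit equals ||v − Σ <v,e_j> e_j||^2, the squared distance from v to span{e_j}.)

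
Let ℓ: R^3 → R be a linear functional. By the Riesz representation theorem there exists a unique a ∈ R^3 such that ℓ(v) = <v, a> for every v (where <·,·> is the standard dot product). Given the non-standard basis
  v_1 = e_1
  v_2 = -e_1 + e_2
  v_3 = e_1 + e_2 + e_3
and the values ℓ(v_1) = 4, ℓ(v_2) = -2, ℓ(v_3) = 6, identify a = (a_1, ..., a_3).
a = (4, 2, 0)

Write a = (a_1, ..., a_3) in the standard basis. For each basis vector v_i, ℓ(v_i) = <v_i, a> is a linear equation in the a_j's. Collect the n equations into a matrix system V a = ℓ, where row i of V is v_i (expressed in the standard basis). Since V is invertible (lower-triangular with 1s on the diagonal, up to permutation), solve by back-substitution:
  V =
[[1, 0, 0],
 [-1, 1, 0],
 [1, 1, 1]]
  V a = (4, -2, 6)
Solving gives a = (4, 2, 0).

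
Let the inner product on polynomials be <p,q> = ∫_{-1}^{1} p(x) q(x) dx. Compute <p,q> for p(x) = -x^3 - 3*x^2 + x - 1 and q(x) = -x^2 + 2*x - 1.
<p,q> = 32/5

Expand the product: p(x)·q(x) = x^5 + x^4 - 6*x^3 + 6*x^2 - 3*x + 1.
∫_{-1}^{1} of each monomial x^k gives [2/(k+1) if k even, 0 if k odd]. Integrating term-by-term (or equivalently evaluating the antiderivative F(x) = x^6/6 + x^5/5 - 3*x^4/2 + 2*x^3 - 3*x^2/2 + x at the endpoints):
  F(1) − F(−1) = 11/30 − (-181/30) = 32/5.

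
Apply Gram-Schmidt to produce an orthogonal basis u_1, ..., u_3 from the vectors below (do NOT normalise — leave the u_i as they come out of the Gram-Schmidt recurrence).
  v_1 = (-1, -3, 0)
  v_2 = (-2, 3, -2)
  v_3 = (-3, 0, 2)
Orthogonal basis:
  u_1 = (-1, -3, 0)
  u_2 = (-27/10, 9/10, -2)
  u_3 = (-216/121, 72/121, 324/121)

Apply the Gram-Schmidt recurrence
  u_1 = v_1
  u_i = v_i − Σ_{j<i} ((v_i · u_j) / (u_j · u_j)) · u_j.

Step by step this gives:
  u_1 = (-1, -3, 0)
  u_2 = (-27/10, 9/10, -2)
  u_3 = (-216/121, 72/121, 324/121)

Orthogonality check:
  u_2 · u_1 = 0 (should be 0)
  u_3 · u_1 = 0 (should be 0)
  u_3 · u_2 = 0 (should be 0)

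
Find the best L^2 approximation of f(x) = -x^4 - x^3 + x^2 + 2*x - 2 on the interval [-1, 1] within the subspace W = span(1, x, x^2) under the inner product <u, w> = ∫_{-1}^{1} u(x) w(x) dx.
g(x) = x^2/7 + 7*x/5 - 67/35

The best approximation g ∈ W is the orthogonal projection of f onto W. Writing g = a_0 + a_1 x + a_2 x^2, the coefficients solve the normal equations G · a = b where
  G_{ij} = <φ_i, φ_j> and b_i = <f, φ_i>, with φ_0 = 1, φ_1 = x, φ_2 = x^2.
G =
  [2, 0, 2/3]
  [0, 2/3, 0]
  [2/3, 0, 2/5],
b = (-56/15, 14/15, -128/105).
Solving gives a_0 = -67/35, a_1 = 7/5, a_2 = 1/7, so
  g(x) = x^2/7 + 7*x/5 - 67/35.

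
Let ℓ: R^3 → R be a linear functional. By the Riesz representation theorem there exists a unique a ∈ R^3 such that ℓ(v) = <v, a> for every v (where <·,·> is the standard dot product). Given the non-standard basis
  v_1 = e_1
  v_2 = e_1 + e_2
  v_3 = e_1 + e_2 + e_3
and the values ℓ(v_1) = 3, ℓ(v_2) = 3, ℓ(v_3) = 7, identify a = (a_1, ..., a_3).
a = (3, 0, 4)

Write a = (a_1, ..., a_3) in the standard basis. For each basis vector v_i, ℓ(v_i) = <v_i, a> is a linear equation in the a_j's. Collect the n equations into a matrix system V a = ℓ, where row i of V is v_i (expressed in the standard basis). Since V is invertible (lower-triangular with 1s on the diagonal, up to permutation), solve by back-substitution:
  V =
[[1, 0, 0],
 [1, 1, 0],
 [1, 1, 1]]
  V a = (3, 3, 7)
Solving gives a = (3, 0, 4).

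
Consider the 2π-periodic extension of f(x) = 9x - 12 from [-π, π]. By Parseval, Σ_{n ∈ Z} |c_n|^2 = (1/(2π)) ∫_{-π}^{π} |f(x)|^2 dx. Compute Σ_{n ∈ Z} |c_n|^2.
Σ |c_n|^2 = 27π^2 + 144

Expand and integrate term by term over [-π, π]:
  ∫ (9x)^2 dx = 81·(2π^3/3); ∫ 2·9·(-12)·x dx = 0 (odd integrand); ∫ (-12)^2 dx = 144·2π.
So (1/(2π)) ∫_{-π}^{π} (9x - 12)^2 dx = 81π^2/3 + 144 = 27π^2 + 144.
Parseval ⇒ Σ |c_n|^2 = 27π^2 + 144.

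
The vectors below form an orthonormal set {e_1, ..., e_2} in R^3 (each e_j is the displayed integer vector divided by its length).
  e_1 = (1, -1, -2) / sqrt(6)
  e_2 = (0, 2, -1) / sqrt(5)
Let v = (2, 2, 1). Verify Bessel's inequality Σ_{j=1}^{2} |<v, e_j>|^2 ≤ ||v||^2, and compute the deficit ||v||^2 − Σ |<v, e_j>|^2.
Σ |<v, e_j>|^2 = 37/15; ||v||^2 = 9; deficit = 98/15

Write each e_j = u_j / sqrt(<u_j, u_j>) where u_j is the displayed integer vector. Then <v, e_j> = <v, u_j> / sqrt(<u_j, u_j>), so |<v, e_j>|^2 = <v, u_j>^2 / <u_j, u_j>.
Coefficients: <v, e_1> = -2/sqrt(6), <v, e_2> = 3/sqrt(5).
Square and sum: Σ |<v, e_j>|^2 = 37/15.
Compute ||v||^2 = v·v = 9.
Deficit = 9 − 37/15 = 98/15 ≥ 0, confirming Bessel's inequality. (The deficit equals ||v − Σ <v,e_j> e_j||^2, the squared distance from v to span{e_j}.)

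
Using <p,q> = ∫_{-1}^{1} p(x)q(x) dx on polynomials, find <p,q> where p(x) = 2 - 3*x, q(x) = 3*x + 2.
<p,q> = 2

Expand the product: p(x)·q(x) = 4 - 9*x^2.
∫_{-1}^{1} of each monomial x^k gives [2/(k+1) if k even, 0 if k odd]. Integrating term-by-term (or equivalently evaluating the antiderivative F(x) = -3*x^3 + 4*x at the endpoints):
  F(1) − F(−1) = 1 − (-1) = 2.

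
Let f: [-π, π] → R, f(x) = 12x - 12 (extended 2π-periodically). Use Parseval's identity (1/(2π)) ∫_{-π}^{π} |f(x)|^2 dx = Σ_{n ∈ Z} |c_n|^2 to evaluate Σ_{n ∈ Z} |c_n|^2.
Σ |c_n|^2 = 48π^2 + 144

Expand and integrate term by term over [-π, π]:
  ∫ (12x)^2 dx = 144·(2π^3/3); ∫ 2·12·(-12)·x dx = 0 (odd integrand); ∫ (-12)^2 dx = 144·2π.
So (1/(2π)) ∫_{-π}^{π} (12x - 12)^2 dx = 144π^2/3 + 144 = 48π^2 + 144.
Parseval ⇒ Σ |c_n|^2 = 48π^2 + 144.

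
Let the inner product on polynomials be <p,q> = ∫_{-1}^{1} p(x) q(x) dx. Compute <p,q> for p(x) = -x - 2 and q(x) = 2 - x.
<p,q> = -22/3

Expand the product: p(x)·q(x) = x^2 - 4.
∫_{-1}^{1} of each monomial x^k gives [2/(k+1) if k even, 0 if k odd]. Integrating term-by-term (or equivalently evaluating the antiderivative F(x) = x^3/3 - 4*x at the endpoints):
  F(1) − F(−1) = -11/3 − (11/3) = -22/3.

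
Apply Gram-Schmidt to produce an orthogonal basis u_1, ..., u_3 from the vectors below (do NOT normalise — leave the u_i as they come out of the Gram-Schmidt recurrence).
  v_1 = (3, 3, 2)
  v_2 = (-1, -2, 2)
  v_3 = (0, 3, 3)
Orthogonal basis:
  u_1 = (3, 3, 2)
  u_2 = (-7/22, -29/22, 27/11)
  u_3 = (-330/173, 264/173, 99/173)

Apply the Gram-Schmidt recurrence
  u_1 = v_1
  u_i = v_i − Σ_{j<i} ((v_i · u_j) / (u_j · u_j)) · u_j.

Step by step this gives:
  u_1 = (3, 3, 2)
  u_2 = (-7/22, -29/22, 27/11)
  u_3 = (-330/173, 264/173, 99/173)

Orthogonality check:
  u_2 · u_1 = 0 (should be 0)
  u_3 · u_1 = 0 (should be 0)
  u_3 · u_2 = 0 (should be 0)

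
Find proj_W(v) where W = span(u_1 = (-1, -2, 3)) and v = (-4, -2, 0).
proj_W(v) = (-4/7, -8/7, 12/7)

Set up U = [u_1 | ... | u_1] ∈ R^(3×1). The projector onto W = col(U) is P = U (U^T U)^(-1) U^T.
Compute U^T U =
  [14],
and U^T v = (8).
Solve U^T U · c = U^T v for the coefficients: c = (4/7). The projection is proj_W(v) = U c.
Check: (v - proj_W(v)) · u_1 = 0  (should be 0).
Result: proj_W(v) = (-4/7, -8/7, 12/7).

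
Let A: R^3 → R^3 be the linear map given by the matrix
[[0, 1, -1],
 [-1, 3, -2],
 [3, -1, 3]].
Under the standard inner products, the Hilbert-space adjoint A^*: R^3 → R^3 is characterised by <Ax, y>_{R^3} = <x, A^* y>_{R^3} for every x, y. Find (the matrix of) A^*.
A^* = A^T =
[[0, -1, 3],
 [1, 3, -1],
 [-1, -2, 3]]

For real matrices with standard dot products, the defining identity <Ax, y> = <x, A^* y> gives (Ax)^T y = x^T (A^*) y, i.e. x^T A^T y = x^T (A^*) y. Since this holds for all x, y, we must have A^* = A^T. Therefore
A^* =
[[0, -1, 3],
 [1, 3, -1],
 [-1, -2, 3]].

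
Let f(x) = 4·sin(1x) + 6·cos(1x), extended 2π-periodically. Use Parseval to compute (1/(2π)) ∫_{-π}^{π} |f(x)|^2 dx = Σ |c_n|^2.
Σ |c_n|^2 = 26

Expand |f|^2 and use orthogonality of {sin(nx), cos(mx)} on [-π, π]:
  ∫_{-π}^{π} sin(nx)^2 dx = π, ∫ cos(mx)^2 dx = π, and cross terms integrate to 0.
So ∫_{-π}^{π} f(x)^2 dx = 4^2 · π + 6^2 · π = (16 + 36)π.
Divide by 2π: (16 + 36)/2 = 26.
By Parseval, this equals Σ |c_n|^2.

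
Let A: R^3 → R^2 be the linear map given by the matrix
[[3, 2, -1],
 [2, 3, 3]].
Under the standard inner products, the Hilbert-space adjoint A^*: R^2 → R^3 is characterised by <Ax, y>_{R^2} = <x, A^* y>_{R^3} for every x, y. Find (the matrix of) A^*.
A^* = A^T =
[[3, 2],
 [2, 3],
 [-1, 3]]

For real matrices with standard dot products, the defining identity <Ax, y> = <x, A^* y> gives (Ax)^T y = x^T (A^*) y, i.e. x^T A^T y = x^T (A^*) y. Since this holds for all x, y, we must have A^* = A^T. Therefore
A^* =
[[3, 2],
 [2, 3],
 [-1, 3]].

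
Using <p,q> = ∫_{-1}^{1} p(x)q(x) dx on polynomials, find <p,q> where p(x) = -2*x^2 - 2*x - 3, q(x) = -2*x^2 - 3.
<p,q> = 138/5

Expand the product: p(x)·q(x) = 4*x^4 + 4*x^3 + 12*x^2 + 6*x + 9.
∫_{-1}^{1} of each monomial x^k gives [2/(k+1) if k even, 0 if k odd]. Integrating term-by-term (or equivalently evaluating the antiderivative F(x) = 4*x^5/5 + x^4 + 4*x^3 + 3*x^2 + 9*x at the endpoints):
  F(1) − F(−1) = 89/5 − (-49/5) = 138/5.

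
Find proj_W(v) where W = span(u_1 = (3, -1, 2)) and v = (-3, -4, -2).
proj_W(v) = (-27/14, 9/14, -9/7)

Set up U = [u_1 | ... | u_1] ∈ R^(3×1). The projector onto W = col(U) is P = U (U^T U)^(-1) U^T.
Compute U^T U =
  [14],
and U^T v = (-9).
Solve U^T U · c = U^T v for the coefficients: c = (-9/14). The projection is proj_W(v) = U c.
Check: (v - proj_W(v)) · u_1 = 0  (should be 0).
Result: proj_W(v) = (-27/14, 9/14, -9/7).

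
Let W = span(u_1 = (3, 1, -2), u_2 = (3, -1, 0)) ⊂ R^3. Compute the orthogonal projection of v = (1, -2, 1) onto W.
proj_W(v) = (21/19, -32/19, 25/19)

Set up U = [u_1 | ... | u_2] ∈ R^(3×2). The projector onto W = col(U) is P = U (U^T U)^(-1) U^T.
Compute U^T U =
  [14, 8]
  [8, 10],
and U^T v = (-1, 5).
Solve U^T U · c = U^T v for the coefficients: c = (-25/38, 39/38). The projection is proj_W(v) = U c.
Check: (v - proj_W(v)) · u_1 = 0  (should be 0).
Check: (v - proj_W(v)) · u_2 = 0  (should be 0).
Result: proj_W(v) = (21/19, -32/19, 25/19).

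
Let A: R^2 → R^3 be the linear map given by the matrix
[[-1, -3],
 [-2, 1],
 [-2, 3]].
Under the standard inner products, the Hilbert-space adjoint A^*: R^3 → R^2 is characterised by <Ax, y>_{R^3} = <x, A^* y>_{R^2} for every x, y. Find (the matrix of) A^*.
A^* = A^T =
[[-1, -2, -2],
 [-3, 1, 3]]

For real matrices with standard dot products, the defining identity <Ax, y> = <x, A^* y> gives (Ax)^T y = x^T (A^*) y, i.e. x^T A^T y = x^T (A^*) y. Since this holds for all x, y, we must have A^* = A^T. Therefore
A^* =
[[-1, -2, -2],
 [-3, 1, 3]].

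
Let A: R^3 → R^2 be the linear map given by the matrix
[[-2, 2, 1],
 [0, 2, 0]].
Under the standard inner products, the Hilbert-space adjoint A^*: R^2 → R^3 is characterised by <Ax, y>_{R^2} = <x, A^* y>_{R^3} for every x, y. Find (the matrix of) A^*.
A^* = A^T =
[[-2, 0],
 [2, 2],
 [1, 0]]

For real matrices with standard dot products, the defining identity <Ax, y> = <x, A^* y> gives (Ax)^T y = x^T (A^*) y, i.e. x^T A^T y = x^T (A^*) y. Since this holds for all x, y, we must have A^* = A^T. Therefore
A^* =
[[-2, 0],
 [2, 2],
 [1, 0]].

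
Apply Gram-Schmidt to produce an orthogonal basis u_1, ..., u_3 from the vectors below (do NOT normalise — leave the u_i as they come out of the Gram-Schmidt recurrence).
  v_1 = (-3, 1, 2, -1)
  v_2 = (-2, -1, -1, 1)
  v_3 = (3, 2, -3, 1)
Orthogonal basis:
  u_1 = (-3, 1, 2, -1)
  u_2 = (-8/5, -17/15, -19/15, 17/15)
  u_3 = (-31/101, 260/101, -155/101, 43/101)

Apply the Gram-Schmidt recurrence
  u_1 = v_1
  u_i = v_i − Σ_{j<i} ((v_i · u_j) / (u_j · u_j)) · u_j.

Step by step this gives:
  u_1 = (-3, 1, 2, -1)
  u_2 = (-8/5, -17/15, -19/15, 17/15)
  u_3 = (-31/101, 260/101, -155/101, 43/101)

Orthogonality check:
  u_2 · u_1 = 0 (should be 0)
  u_3 · u_1 = 0 (should be 0)
  u_3 · u_2 = 0 (should be 0)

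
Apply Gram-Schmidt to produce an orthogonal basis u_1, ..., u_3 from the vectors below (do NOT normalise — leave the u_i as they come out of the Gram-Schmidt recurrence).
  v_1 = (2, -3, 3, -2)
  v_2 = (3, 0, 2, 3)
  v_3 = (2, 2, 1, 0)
Orthogonal basis:
  u_1 = (2, -3, 3, -2)
  u_2 = (33/13, 9/13, 17/13, 45/13)
  u_3 = (259/268, 497/268, 105/268, -329/268)

Apply the Gram-Schmidt recurrence
  u_1 = v_1
  u_i = v_i − Σ_{j<i} ((v_i · u_j) / (u_j · u_j)) · u_j.

Step by step this gives:
  u_1 = (2, -3, 3, -2)
  u_2 = (33/13, 9/13, 17/13, 45/13)
  u_3 = (259/268, 497/268, 105/268, -329/268)

Orthogonality check:
  u_2 · u_1 = 0 (should be 0)
  u_3 · u_1 = 0 (should be 0)
  u_3 · u_2 = 0 (should be 0)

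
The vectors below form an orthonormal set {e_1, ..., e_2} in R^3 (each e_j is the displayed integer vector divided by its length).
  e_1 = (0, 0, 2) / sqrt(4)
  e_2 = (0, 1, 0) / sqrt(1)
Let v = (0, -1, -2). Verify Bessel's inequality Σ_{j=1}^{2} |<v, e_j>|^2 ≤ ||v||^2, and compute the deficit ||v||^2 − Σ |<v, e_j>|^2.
Σ |<v, e_j>|^2 = 5; ||v||^2 = 5; deficit = 0

Write each e_j = u_j / sqrt(<u_j, u_j>) where u_j is the displayed integer vector. Then <v, e_j> = <v, u_j> / sqrt(<u_j, u_j>), so |<v, e_j>|^2 = <v, u_j>^2 / <u_j, u_j>.
Coefficients: <v, e_1> = -4/sqrt(4), <v, e_2> = -1/sqrt(1).
Square and sum: Σ |<v, e_j>|^2 = 5.
Compute ||v||^2 = v·v = 5.
Deficit = 5 − 5 = 0 ≥ 0, confirming Bessel's inequality. (The deficit equals ||v − Σ <v,e_j> e_j||^2, the squared distance from v to span{e_j}.)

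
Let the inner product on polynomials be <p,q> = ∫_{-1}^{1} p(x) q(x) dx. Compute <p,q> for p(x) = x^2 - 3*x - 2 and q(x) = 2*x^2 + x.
<p,q> = -58/15

Expand the product: p(x)·q(x) = 2*x^4 - 5*x^3 - 7*x^2 - 2*x.
∫_{-1}^{1} of each monomial x^k gives [2/(k+1) if k even, 0 if k odd]. Integrating term-by-term (or equivalently evaluating the antiderivative F(x) = 2*x^5/5 - 5*x^4/4 - 7*x^3/3 - x^2 at the endpoints):
  F(1) − F(−1) = -251/60 − (-19/60) = -58/15.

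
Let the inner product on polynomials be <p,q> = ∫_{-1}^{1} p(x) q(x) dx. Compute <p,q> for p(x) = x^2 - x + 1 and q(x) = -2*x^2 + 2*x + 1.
<p,q> = -4/5

Expand the product: p(x)·q(x) = -2*x^4 + 4*x^3 - 3*x^2 + x + 1.
∫_{-1}^{1} of each monomial x^k gives [2/(k+1) if k even, 0 if k odd]. Integrating term-by-term (or equivalently evaluating the antiderivative F(x) = -2*x^5/5 + x^4 - x^3 + x^2/2 + x at the endpoints):
  F(1) − F(−1) = 11/10 − (19/10) = -4/5.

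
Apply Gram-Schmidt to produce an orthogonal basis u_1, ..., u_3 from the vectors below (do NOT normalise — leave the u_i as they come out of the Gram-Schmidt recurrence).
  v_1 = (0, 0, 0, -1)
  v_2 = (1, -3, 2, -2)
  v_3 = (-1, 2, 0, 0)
Orthogonal basis:
  u_1 = (0, 0, 0, -1)
  u_2 = (1, -3, 2, 0)
  u_3 = (-1/2, 1/2, 1, 0)

Apply the Gram-Schmidt recurrence
  u_1 = v_1
  u_i = v_i − Σ_{j<i} ((v_i · u_j) / (u_j · u_j)) · u_j.

Step by step this gives:
  u_1 = (0, 0, 0, -1)
  u_2 = (1, -3, 2, 0)
  u_3 = (-1/2, 1/2, 1, 0)

Orthogonality check:
  u_2 · u_1 = 0 (should be 0)
  u_3 · u_1 = 0 (should be 0)
  u_3 · u_2 = 0 (should be 0)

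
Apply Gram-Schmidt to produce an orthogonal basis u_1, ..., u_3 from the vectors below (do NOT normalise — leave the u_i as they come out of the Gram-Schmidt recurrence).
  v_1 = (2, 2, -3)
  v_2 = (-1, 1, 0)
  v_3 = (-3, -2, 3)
Orthogonal basis:
  u_1 = (2, 2, -3)
  u_2 = (-1, 1, 0)
  u_3 = (-9/34, -9/34, -6/17)

Apply the Gram-Schmidt recurrence
  u_1 = v_1
  u_i = v_i − Σ_{j<i} ((v_i · u_j) / (u_j · u_j)) · u_j.

Step by step this gives:
  u_1 = (2, 2, -3)
  u_2 = (-1, 1, 0)
  u_3 = (-9/34, -9/34, -6/17)

Orthogonality check:
  u_2 · u_1 = 0 (should be 0)
  u_3 · u_1 = 0 (should be 0)
  u_3 · u_2 = 0 (should be 0)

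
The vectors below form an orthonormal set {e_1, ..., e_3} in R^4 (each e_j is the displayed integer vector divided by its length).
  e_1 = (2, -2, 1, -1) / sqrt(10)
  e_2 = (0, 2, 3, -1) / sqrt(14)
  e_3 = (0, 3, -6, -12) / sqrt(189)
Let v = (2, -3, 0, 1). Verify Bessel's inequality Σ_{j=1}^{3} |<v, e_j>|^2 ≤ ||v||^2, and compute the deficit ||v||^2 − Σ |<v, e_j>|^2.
Σ |<v, e_j>|^2 = 209/15; ||v||^2 = 14; deficit = 1/15

Write each e_j = u_j / sqrt(<u_j, u_j>) where u_j is the displayed integer vector. Then <v, e_j> = <v, u_j> / sqrt(<u_j, u_j>), so |<v, e_j>|^2 = <v, u_j>^2 / <u_j, u_j>.
Coefficients: <v, e_1> = 9/sqrt(10), <v, e_2> = -7/sqrt(14), <v, e_3> = -21/sqrt(189).
Square and sum: Σ |<v, e_j>|^2 = 209/15.
Compute ||v||^2 = v·v = 14.
Deficit = 14 − 209/15 = 1/15 ≥ 0, confirming Bessel's inequality. (The deficit equals ||v − Σ <v,e_j> e_j||^2, the squared distance from v to span{e_j}.)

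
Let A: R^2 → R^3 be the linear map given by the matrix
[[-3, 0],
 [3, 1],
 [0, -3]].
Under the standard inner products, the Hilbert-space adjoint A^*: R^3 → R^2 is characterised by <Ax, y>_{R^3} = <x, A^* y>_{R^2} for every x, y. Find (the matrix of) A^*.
A^* = A^T =
[[-3, 3, 0],
 [0, 1, -3]]

For real matrices with standard dot products, the defining identity <Ax, y> = <x, A^* y> gives (Ax)^T y = x^T (A^*) y, i.e. x^T A^T y = x^T (A^*) y. Since this holds for all x, y, we must have A^* = A^T. Therefore
A^* =
[[-3, 3, 0],
 [0, 1, -3]].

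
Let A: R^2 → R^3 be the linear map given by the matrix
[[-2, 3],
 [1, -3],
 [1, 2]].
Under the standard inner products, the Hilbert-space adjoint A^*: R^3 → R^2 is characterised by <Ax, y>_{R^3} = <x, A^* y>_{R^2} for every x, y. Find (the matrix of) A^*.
A^* = A^T =
[[-2, 1, 1],
 [3, -3, 2]]

For real matrices with standard dot products, the defining identity <Ax, y> = <x, A^* y> gives (Ax)^T y = x^T (A^*) y, i.e. x^T A^T y = x^T (A^*) y. Since this holds for all x, y, we must have A^* = A^T. Therefore
A^* =
[[-2, 1, 1],
 [3, -3, 2]].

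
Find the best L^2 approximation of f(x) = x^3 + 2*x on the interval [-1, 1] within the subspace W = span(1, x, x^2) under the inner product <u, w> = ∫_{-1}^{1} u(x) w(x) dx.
g(x) = 13*x/5

The best approximation g ∈ W is the orthogonal projection of f onto W. Writing g = a_0 + a_1 x + a_2 x^2, the coefficients solve the normal equations G · a = b where
  G_{ij} = <φ_i, φ_j> and b_i = <f, φ_i>, with φ_0 = 1, φ_1 = x, φ_2 = x^2.
G =
  [2, 0, 2/3]
  [0, 2/3, 0]
  [2/3, 0, 2/5],
b = (0, 26/15, 0).
Solving gives a_0 = 0, a_1 = 13/5, a_2 = 0, so
  g(x) = 13*x/5.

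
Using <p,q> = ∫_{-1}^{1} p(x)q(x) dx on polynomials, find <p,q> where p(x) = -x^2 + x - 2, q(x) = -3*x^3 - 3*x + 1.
<p,q> = -118/15

Expand the product: p(x)·q(x) = 3*x^5 - 3*x^4 + 9*x^3 - 4*x^2 + 7*x - 2.
∫_{-1}^{1} of each monomial x^k gives [2/(k+1) if k even, 0 if k odd]. Integrating term-by-term (or equivalently evaluating the antiderivative F(x) = x^6/2 - 3*x^5/5 + 9*x^4/4 - 4*x^3/3 + 7*x^2/2 - 2*x at the endpoints):
  F(1) − F(−1) = 139/60 − (611/60) = -118/15.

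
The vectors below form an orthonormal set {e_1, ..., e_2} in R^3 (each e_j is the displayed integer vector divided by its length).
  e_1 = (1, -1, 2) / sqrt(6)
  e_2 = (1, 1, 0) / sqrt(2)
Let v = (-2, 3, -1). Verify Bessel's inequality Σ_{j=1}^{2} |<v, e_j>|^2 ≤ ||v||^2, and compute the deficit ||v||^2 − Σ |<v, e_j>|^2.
Σ |<v, e_j>|^2 = 26/3; ||v||^2 = 14; deficit = 16/3

Write each e_j = u_j / sqrt(<u_j, u_j>) where u_j is the displayed integer vector. Then <v, e_j> = <v, u_j> / sqrt(<u_j, u_j>), so |<v, e_j>|^2 = <v, u_j>^2 / <u_j, u_j>.
Coefficients: <v, e_1> = -7/sqrt(6), <v, e_2> = 1/sqrt(2).
Square and sum: Σ |<v, e_j>|^2 = 26/3.
Compute ||v||^2 = v·v = 14.
Deficit = 14 − 26/3 = 16/3 ≥ 0, confirming Bessel's inequality. (The deficit equals ||v − Σ <v,e_j> e_j||^2, the squared distance from v to span{e_j}.)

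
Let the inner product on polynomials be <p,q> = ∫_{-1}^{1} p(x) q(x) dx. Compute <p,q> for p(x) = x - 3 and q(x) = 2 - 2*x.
<p,q> = -40/3

Expand the product: p(x)·q(x) = -2*x^2 + 8*x - 6.
∫_{-1}^{1} of each monomial x^k gives [2/(k+1) if k even, 0 if k odd]. Integrating term-by-term (or equivalently evaluating the antiderivative F(x) = -2*x^3/3 + 4*x^2 - 6*x at the endpoints):
  F(1) − F(−1) = -8/3 − (32/3) = -40/3.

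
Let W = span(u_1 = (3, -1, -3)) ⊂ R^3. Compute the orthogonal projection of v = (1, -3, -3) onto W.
proj_W(v) = (45/19, -15/19, -45/19)

Set up U = [u_1 | ... | u_1] ∈ R^(3×1). The projector onto W = col(U) is P = U (U^T U)^(-1) U^T.
Compute U^T U =
  [19],
and U^T v = (15).
Solve U^T U · c = U^T v for the coefficients: c = (15/19). The projection is proj_W(v) = U c.
Check: (v - proj_W(v)) · u_1 = 0  (should be 0).
Result: proj_W(v) = (45/19, -15/19, -45/19).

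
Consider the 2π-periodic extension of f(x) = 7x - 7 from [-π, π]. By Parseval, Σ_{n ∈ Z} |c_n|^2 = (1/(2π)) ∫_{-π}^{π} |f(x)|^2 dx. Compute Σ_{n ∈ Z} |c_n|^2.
Σ |c_n|^2 = 49π^2/3 + 49

Expand and integrate term by term over [-π, π]:
  ∫ (7x)^2 dx = 49·(2π^3/3); ∫ 2·7·(-7)·x dx = 0 (odd integrand); ∫ (-7)^2 dx = 49·2π.
So (1/(2π)) ∫_{-π}^{π} (7x - 7)^2 dx = 49π^2/3 + 49 = 49π^2/3 + 49.
Parseval ⇒ Σ |c_n|^2 = 49π^2/3 + 49.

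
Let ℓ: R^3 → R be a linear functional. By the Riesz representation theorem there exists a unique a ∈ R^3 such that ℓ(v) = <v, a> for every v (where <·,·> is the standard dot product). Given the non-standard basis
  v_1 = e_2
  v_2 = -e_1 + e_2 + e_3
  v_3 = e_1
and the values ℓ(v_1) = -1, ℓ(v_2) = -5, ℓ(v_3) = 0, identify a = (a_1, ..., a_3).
a = (0, -1, -4)

Write a = (a_1, ..., a_3) in the standard basis. For each basis vector v_i, ℓ(v_i) = <v_i, a> is a linear equation in the a_j's. Collect the n equations into a matrix system V a = ℓ, where row i of V is v_i (expressed in the standard basis). Since V is invertible (lower-triangular with 1s on the diagonal, up to permutation), solve by back-substitution:
  V =
[[0, 1, 0],
 [-1, 1, 1],
 [1, 0, 0]]
  V a = (-1, -5, 0)
Solving gives a = (0, -1, -4).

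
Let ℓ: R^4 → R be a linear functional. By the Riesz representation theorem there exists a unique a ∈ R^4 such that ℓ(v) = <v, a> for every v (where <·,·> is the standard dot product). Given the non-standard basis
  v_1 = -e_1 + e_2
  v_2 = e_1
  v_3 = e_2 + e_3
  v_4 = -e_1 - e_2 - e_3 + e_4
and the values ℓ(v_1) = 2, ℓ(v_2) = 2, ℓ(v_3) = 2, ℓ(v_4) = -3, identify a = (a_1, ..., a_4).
a = (2, 4, -2, 1)

Write a = (a_1, ..., a_4) in the standard basis. For each basis vector v_i, ℓ(v_i) = <v_i, a> is a linear equation in the a_j's. Collect the n equations into a matrix system V a = ℓ, where row i of V is v_i (expressed in the standard basis). Since V is invertible (lower-triangular with 1s on the diagonal, up to permutation), solve by back-substitution:
  V =
[[-1, 1, 0, 0],
 [1, 0, 0, 0],
 [0, 1, 1, 0],
 [-1, -1, -1, 1]]
  V a = (2, 2, 2, -3)
Solving gives a = (2, 4, -2, 1).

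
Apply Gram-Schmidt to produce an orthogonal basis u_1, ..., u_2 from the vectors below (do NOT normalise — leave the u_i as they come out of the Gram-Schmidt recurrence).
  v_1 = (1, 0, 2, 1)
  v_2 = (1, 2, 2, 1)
Orthogonal basis:
  u_1 = (1, 0, 2, 1)
  u_2 = (0, 2, 0, 0)

Apply the Gram-Schmidt recurrence
  u_1 = v_1
  u_i = v_i − Σ_{j<i} ((v_i · u_j) / (u_j · u_j)) · u_j.

Step by step this gives:
  u_1 = (1, 0, 2, 1)
  u_2 = (0, 2, 0, 0)

Orthogonality check:
  u_2 · u_1 = 0 (should be 0)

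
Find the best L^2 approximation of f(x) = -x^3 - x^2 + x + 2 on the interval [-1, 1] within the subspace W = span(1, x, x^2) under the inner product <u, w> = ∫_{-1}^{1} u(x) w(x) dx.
g(x) = -x^2 + 2*x/5 + 2

The best approximation g ∈ W is the orthogonal projection of f onto W. Writing g = a_0 + a_1 x + a_2 x^2, the coefficients solve the normal equations G · a = b where
  G_{ij} = <φ_i, φ_j> and b_i = <f, φ_i>, with φ_0 = 1, φ_1 = x, φ_2 = x^2.
G =
  [2, 0, 2/3]
  [0, 2/3, 0]
  [2/3, 0, 2/5],
b = (10/3, 4/15, 14/15).
Solving gives a_0 = 2, a_1 = 2/5, a_2 = -1, so
  g(x) = -x^2 + 2*x/5 + 2.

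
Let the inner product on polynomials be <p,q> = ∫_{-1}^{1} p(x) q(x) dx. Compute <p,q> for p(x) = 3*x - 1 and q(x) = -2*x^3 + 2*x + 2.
<p,q> = -12/5

Expand the product: p(x)·q(x) = -6*x^4 + 2*x^3 + 6*x^2 + 4*x - 2.
∫_{-1}^{1} of each monomial x^k gives [2/(k+1) if k even, 0 if k odd]. Integrating term-by-term (or equivalently evaluating the antiderivative F(x) = -6*x^5/5 + x^4/2 + 2*x^3 + 2*x^2 - 2*x at the endpoints):
  F(1) − F(−1) = 13/10 − (37/10) = -12/5.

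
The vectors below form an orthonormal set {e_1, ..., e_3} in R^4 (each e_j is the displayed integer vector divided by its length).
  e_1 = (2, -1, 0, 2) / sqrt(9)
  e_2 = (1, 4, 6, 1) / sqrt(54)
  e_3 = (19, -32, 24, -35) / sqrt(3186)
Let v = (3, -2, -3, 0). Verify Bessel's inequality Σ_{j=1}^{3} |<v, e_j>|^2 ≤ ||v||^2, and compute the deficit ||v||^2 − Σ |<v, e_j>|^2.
Σ |<v, e_j>|^2 = 1042/59; ||v||^2 = 22; deficit = 256/59

Write each e_j = u_j / sqrt(<u_j, u_j>) where u_j is the displayed integer vector. Then <v, e_j> = <v, u_j> / sqrt(<u_j, u_j>), so |<v, e_j>|^2 = <v, u_j>^2 / <u_j, u_j>.
Coefficients: <v, e_1> = 8/sqrt(9), <v, e_2> = -23/sqrt(54), <v, e_3> = 49/sqrt(3186).
Square and sum: Σ |<v, e_j>|^2 = 1042/59.
Compute ||v||^2 = v·v = 22.
Deficit = 22 − 1042/59 = 256/59 ≥ 0, confirming Bessel's inequality. (The deficit equals ||v − Σ <v,e_j> e_j||^2, the squared distance from v to span{e_j}.)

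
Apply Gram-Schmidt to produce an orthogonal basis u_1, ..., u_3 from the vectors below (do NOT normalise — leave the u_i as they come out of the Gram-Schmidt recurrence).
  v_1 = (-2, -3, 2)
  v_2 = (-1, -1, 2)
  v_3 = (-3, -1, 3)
Orthogonal basis:
  u_1 = (-2, -3, 2)
  u_2 = (1/17, 10/17, 16/17)
  u_3 = (-4/3, 2/3, -1/3)

Apply the Gram-Schmidt recurrence
  u_1 = v_1
  u_i = v_i − Σ_{j<i} ((v_i · u_j) / (u_j · u_j)) · u_j.

Step by step this gives:
  u_1 = (-2, -3, 2)
  u_2 = (1/17, 10/17, 16/17)
  u_3 = (-4/3, 2/3, -1/3)

Orthogonality check:
  u_2 · u_1 = 0 (should be 0)
  u_3 · u_1 = 0 (should be 0)
  u_3 · u_2 = 0 (should be 0)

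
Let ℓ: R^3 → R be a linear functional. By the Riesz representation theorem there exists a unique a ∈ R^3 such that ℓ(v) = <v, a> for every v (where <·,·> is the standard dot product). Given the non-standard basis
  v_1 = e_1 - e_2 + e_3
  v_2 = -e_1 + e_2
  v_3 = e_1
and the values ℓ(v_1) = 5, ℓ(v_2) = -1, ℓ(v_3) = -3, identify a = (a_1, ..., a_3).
a = (-3, -4, 4)

Write a = (a_1, ..., a_3) in the standard basis. For each basis vector v_i, ℓ(v_i) = <v_i, a> is a linear equation in the a_j's. Collect the n equations into a matrix system V a = ℓ, where row i of V is v_i (expressed in the standard basis). Since V is invertible (lower-triangular with 1s on the diagonal, up to permutation), solve by back-substitution:
  V =
[[1, -1, 1],
 [-1, 1, 0],
 [1, 0, 0]]
  V a = (5, -1, -3)
Solving gives a = (-3, -4, 4).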